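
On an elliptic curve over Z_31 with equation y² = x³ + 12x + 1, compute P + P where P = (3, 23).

tangent at (3, 23): λ = (3·3² + 12)/(2·23) ≡ 8/15. 15⁻¹ ≡ 29 (mod 31) since 15·29 = 435 ≡ 1, so λ ≡ 8·29 ≡ 15.
  x = λ² - 3 - 3 = 225 - 6 ≡ 2; y = λ·(3 - 2) - 23 ≡ 23. → (2, 23)

(2, 23)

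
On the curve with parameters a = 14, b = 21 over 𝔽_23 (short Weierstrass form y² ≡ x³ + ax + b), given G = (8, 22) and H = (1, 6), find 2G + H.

First 2G:
Repeated addition: build up to 2G.
2G: tangent at (8, 22): λ = (3·8² + 14)/(2·22) ≡ 22/21. 21⁻¹ ≡ 11 (mod 23), so λ ≡ 22·11 ≡ 12.
  x = λ² - 8 - 8 = 144 - 16 ≡ 13; y = λ·(8 - 13) - 22 ≡ 10. → (13, 10)
2G = (13, 10).
Finally 2G + H:
(13, 10) + (1, 6). λ = (6 - 10)/(1 - 13) ≡ 19/11 mod 23. 11⁻¹ ≡ 21 (mod 23), so λ ≡ 8.
  x = λ² - 13 - 1 = 64 - 14 ≡ 4; y = λ·(13 - 4) - 10 ≡ 16. → (4, 16)

(4, 16)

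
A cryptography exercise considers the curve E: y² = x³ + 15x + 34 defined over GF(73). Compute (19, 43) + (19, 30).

O

The two points share x = 19 and their y-coordinates satisfy 43 + 30 ≡ 0 (mod 73), so they are inverses. Their sum is O.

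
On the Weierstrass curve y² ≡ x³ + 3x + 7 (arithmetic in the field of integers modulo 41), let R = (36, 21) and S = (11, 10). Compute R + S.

(2, 12)

(36, 21) + (11, 10). λ = (10 - 21)/(11 - 36) ≡ 30/16 mod 41. 16⁻¹ ≡ 18 (mod 41) since 16·18 = 288 ≡ 1, so λ ≡ 7.
  x = λ² - 36 - 11 = 49 - 47 ≡ 2; y = λ·(36 - 2) - 21 ≡ 12. → (2, 12)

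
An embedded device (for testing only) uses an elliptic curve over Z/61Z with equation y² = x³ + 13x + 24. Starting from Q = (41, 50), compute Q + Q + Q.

(33, 41)

Repeated addition: build up to 3Q.
2Q: tangent at (41, 50): λ = (3·41² + 13)/(2·50) ≡ 54/39. 39⁻¹ ≡ 36 (mod 61) since 39·36 = 1404 ≡ 1, so λ ≡ 54·36 ≡ 53.
  x = λ² - 41 - 41 = 2809 - 82 ≡ 43; y = λ·(41 - 43) - 50 ≡ 27. → (43, 27)
3Q: (43, 27) + (41, 50). λ = (50 - 27)/(41 - 43) ≡ 23/59 mod 61. 59⁻¹ ≡ 30 (mod 61), so λ ≡ 19.
  x = λ² - 43 - 41 = 361 - 84 ≡ 33; y = λ·(43 - 33) - 27 ≡ 41. → (33, 41)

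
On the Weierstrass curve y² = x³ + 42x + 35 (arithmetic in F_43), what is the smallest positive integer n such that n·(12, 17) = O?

4

2P: tangent at (12, 17): λ = (3·12² + 42)/(2·17) ≡ 1/34. 34⁻¹ ≡ 19 (mod 43), so λ ≡ 1·19 ≡ 19.
  x = λ² - 12 - 12 = 361 - 24 ≡ 36; y = λ·(12 - 36) - 17 ≡ 0. → (36, 0)
3P: (36, 0) + (12, 17). λ = (17 - 0)/(12 - 36) ≡ 17/19 mod 43. 19⁻¹ ≡ 34 (mod 43), so λ ≡ 19.
  x = λ² - 36 - 12 = 361 - 48 ≡ 12; y = λ·(36 - 12) - 0 ≡ 26. → (12, 26)
4P: (12, 26) + (12, 17): same x and y₁ ≡ -y₂, so the sum is O.
4P = O, so the order is 4.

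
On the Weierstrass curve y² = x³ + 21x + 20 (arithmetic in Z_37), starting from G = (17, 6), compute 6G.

Double-and-add on 6 = (110)₂. Start with G = (17, 6) for the leading 1-bit.
double: tangent at (17, 6): λ = (3·17² + 21)/(2·6) ≡ 0/12. 12⁻¹ ≡ 34 (mod 37) since 12·34 = 408 ≡ 1, so λ ≡ 0·34 ≡ 0.
  x = λ² - 17 - 17 = 0 - 34 ≡ 3; y = λ·(17 - 3) - 6 ≡ 31. → (3, 31)
add G: (3, 31) + (17, 6). λ = (6 - 31)/(17 - 3) ≡ 12/14 mod 37. 14⁻¹ ≡ 8 (mod 37), so λ ≡ 22.
  x = λ² - 3 - 17 = 484 - 20 ≡ 20; y = λ·(3 - 20) - 31 ≡ 2. → (20, 2)
double: tangent at (20, 2): λ = (3·20² + 21)/(2·2) ≡ 0/4. 4⁻¹ ≡ 28 (mod 37) since 4·28 = 112 ≡ 1, so λ ≡ 0·28 ≡ 0.
  x = λ² - 20 - 20 = 0 - 40 ≡ 34; y = λ·(20 - 34) - 2 ≡ 35. → (34, 35)

(34, 35)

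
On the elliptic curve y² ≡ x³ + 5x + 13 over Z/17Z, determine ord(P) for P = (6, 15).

2P: tangent at (6, 15): λ = (3·6² + 5)/(2·15) ≡ 11/13. 13⁻¹ ≡ 4 (mod 17), so λ ≡ 11·4 ≡ 10.
  x = λ² - 6 - 6 = 100 - 12 ≡ 3; y = λ·(6 - 3) - 15 ≡ 15. → (3, 15)
3P: (3, 15) + (6, 15). λ = (15 - 15)/(6 - 3) ≡ 0/3 mod 17. 3⁻¹ ≡ 6 (mod 17) since 3·6 = 18 ≡ 1, so λ ≡ 0.
  x = λ² - 3 - 6 = 0 - 9 ≡ 8; y = λ·(3 - 8) - 15 ≡ 2. → (8, 2)
4P: (8, 2) + (6, 15). λ = (15 - 2)/(6 - 8) ≡ 13/15 mod 17. 15⁻¹ ≡ 8 (mod 17) since 15·8 = 120 ≡ 1, so λ ≡ 2.
  x = λ² - 8 - 6 = 4 - 14 ≡ 7; y = λ·(8 - 7) - 2 ≡ 0. → (7, 0)
5P: (7, 0) + (6, 15). λ = (15 - 0)/(6 - 7) ≡ 15/16 mod 17. 16⁻¹ ≡ 16 (mod 17) since 16·16 = 256 ≡ 1, so λ ≡ 2.
  x = λ² - 7 - 6 = 4 - 13 ≡ 8; y = λ·(7 - 8) - 0 ≡ 15. → (8, 15)
6P: (8, 15) + (6, 15). λ = (15 - 15)/(6 - 8) ≡ 0/15 mod 17. 15⁻¹ ≡ 8 (mod 17) since 15·8 = 120 ≡ 1, so λ ≡ 0.
  x = λ² - 8 - 6 = 0 - 14 ≡ 3; y = λ·(8 - 3) - 15 ≡ 2. → (3, 2)
7P: (3, 2) + (6, 15). λ = (15 - 2)/(6 - 3) ≡ 13/3 mod 17. 3⁻¹ ≡ 6 (mod 17) since 3·6 = 18 ≡ 1, so λ ≡ 10.
  x = λ² - 3 - 6 = 100 - 9 ≡ 6; y = λ·(3 - 6) - 2 ≡ 2. → (6, 2)
8P: (6, 2) + (6, 15): same x and y₁ ≡ -y₂, so the sum is the point at infinity.
8P = the point at infinity, so the order is 8.

8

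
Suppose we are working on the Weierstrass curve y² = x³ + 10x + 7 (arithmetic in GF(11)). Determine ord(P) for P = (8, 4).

9

2P: tangent at (8, 4): λ = (3·8² + 10)/(2·4) ≡ 4/8. 8⁻¹ ≡ 7 (mod 11), so λ ≡ 4·7 ≡ 6.
  x = λ² - 8 - 8 = 36 - 16 ≡ 9; y = λ·(8 - 9) - 4 ≡ 1. → (9, 1)
3P: (9, 1) + (8, 4). λ = (4 - 1)/(8 - 9) ≡ 3/10 mod 11. 10⁻¹ ≡ 10 (mod 11), so λ ≡ 8.
  x = λ² - 9 - 8 = 64 - 17 ≡ 3; y = λ·(9 - 3) - 1 ≡ 3. → (3, 3)
4P: (3, 3) + (8, 4). λ = (4 - 3)/(8 - 3) ≡ 1/5 mod 11. 5⁻¹ ≡ 9 (mod 11), so λ ≡ 9.
  x = λ² - 3 - 8 = 81 - 11 ≡ 4; y = λ·(3 - 4) - 3 ≡ 10. → (4, 10)
5P: (4, 10) + (8, 4). λ = (4 - 10)/(8 - 4) ≡ 5/4 mod 11. 4⁻¹ ≡ 3 (mod 11) since 4·3 = 12 ≡ 1, so λ ≡ 4.
  x = λ² - 4 - 8 = 16 - 12 ≡ 4; y = λ·(4 - 4) - 10 ≡ 1. → (4, 1)
6P: (4, 1) + (8, 4). λ = (4 - 1)/(8 - 4) ≡ 3/4 mod 11. 4⁻¹ ≡ 3 (mod 11) since 4·3 = 12 ≡ 1, so λ ≡ 9.
  x = λ² - 4 - 8 = 81 - 12 ≡ 3; y = λ·(4 - 3) - 1 ≡ 8. → (3, 8)
7P: (3, 8) + (8, 4). λ = (4 - 8)/(8 - 3) ≡ 7/5 mod 11. 5⁻¹ ≡ 9 (mod 11), so λ ≡ 8.
  x = λ² - 3 - 8 = 64 - 11 ≡ 9; y = λ·(3 - 9) - 8 ≡ 10. → (9, 10)
8P: (9, 10) + (8, 4). λ = (4 - 10)/(8 - 9) ≡ 5/10 mod 11. 10⁻¹ ≡ 10 (mod 11), so λ ≡ 6.
  x = λ² - 9 - 8 = 36 - 17 ≡ 8; y = λ·(9 - 8) - 10 ≡ 7. → (8, 7)
9P: (8, 7) + (8, 4): same x and y₁ ≡ -y₂, so the sum is O.
9P = O, so the order is 9.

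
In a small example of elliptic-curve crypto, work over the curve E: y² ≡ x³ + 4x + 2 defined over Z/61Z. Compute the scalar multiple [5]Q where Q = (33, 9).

(29, 31)

Repeated addition: build up to 5Q.
2Q: tangent at (33, 9): λ = (3·33² + 4)/(2·9) ≡ 38/18. 18⁻¹ ≡ 17 (mod 61), so λ ≡ 38·17 ≡ 36.
  x = λ² - 33 - 33 = 1296 - 66 ≡ 10; y = λ·(33 - 10) - 9 ≡ 26. → (10, 26)
3Q: (10, 26) + (33, 9). λ = (9 - 26)/(33 - 10) ≡ 44/23 mod 61. 23⁻¹ ≡ 8 (mod 61), so λ ≡ 47.
  x = λ² - 10 - 33 = 2209 - 43 ≡ 31; y = λ·(10 - 31) - 26 ≡ 24. → (31, 24)
4Q: (31, 24) + (33, 9). λ = (9 - 24)/(33 - 31) ≡ 46/2 mod 61. 2⁻¹ ≡ 31 (mod 61), so λ ≡ 23.
  x = λ² - 31 - 33 = 529 - 64 ≡ 38; y = λ·(31 - 38) - 24 ≡ 59. → (38, 59)
5Q: (38, 59) + (33, 9). λ = (9 - 59)/(33 - 38) ≡ 11/56 mod 61. 56⁻¹ ≡ 12 (mod 61), so λ ≡ 10.
  x = λ² - 38 - 33 = 100 - 71 ≡ 29; y = λ·(38 - 29) - 59 ≡ 31. → (29, 31)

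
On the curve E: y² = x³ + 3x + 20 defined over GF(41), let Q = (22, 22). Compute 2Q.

(5, 23)

tangent at (22, 22): λ = (3·22² + 3)/(2·22) ≡ 20/3. 3⁻¹ ≡ 14 (mod 41), so λ ≡ 20·14 ≡ 34.
  x = λ² - 22 - 22 = 1156 - 44 ≡ 5; y = λ·(22 - 5) - 22 ≡ 23. → (5, 23)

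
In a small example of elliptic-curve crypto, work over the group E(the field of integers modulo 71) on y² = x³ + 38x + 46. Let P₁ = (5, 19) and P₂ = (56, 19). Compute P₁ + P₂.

(5, 19) + (56, 19). λ = (19 - 19)/(56 - 5) ≡ 0/51 mod 71. 51⁻¹ ≡ 39 (mod 71), so λ ≡ 0.
  x = λ² - 5 - 56 = 0 - 61 ≡ 10; y = λ·(5 - 10) - 19 ≡ 52. → (10, 52)

(10, 52)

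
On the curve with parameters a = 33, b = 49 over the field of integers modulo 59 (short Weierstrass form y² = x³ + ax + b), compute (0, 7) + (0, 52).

O

The two points share x = 0 and their y-coordinates satisfy 7 + 52 ≡ 0 (mod 59), so they are inverses. Their sum is ∞.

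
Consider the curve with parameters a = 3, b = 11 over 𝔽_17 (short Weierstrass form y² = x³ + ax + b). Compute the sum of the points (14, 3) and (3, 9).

(1, 10)

(14, 3) + (3, 9). λ = (9 - 3)/(3 - 14) ≡ 6/6 mod 17. 6⁻¹ ≡ 3 (mod 17), so λ ≡ 1.
  x = λ² - 14 - 3 = 1 - 17 ≡ 1; y = λ·(14 - 1) - 3 ≡ 10. → (1, 10)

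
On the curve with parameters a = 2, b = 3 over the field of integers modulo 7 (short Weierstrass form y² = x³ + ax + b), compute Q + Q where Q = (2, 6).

tangent at (2, 6): λ = (3·2² + 2)/(2·6) ≡ 0/5. 5⁻¹ ≡ 3 (mod 7) since 5·3 = 15 ≡ 1, so λ ≡ 0·3 ≡ 0.
  x = λ² - 2 - 2 = 0 - 4 ≡ 3; y = λ·(2 - 3) - 6 ≡ 1. → (3, 1)

(3, 1)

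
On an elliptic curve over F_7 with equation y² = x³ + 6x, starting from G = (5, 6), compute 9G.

Repeated addition: build up to 9G.
2G: tangent at (5, 6): λ = (3·5² + 6)/(2·6) ≡ 4/5. 5⁻¹ ≡ 3 (mod 7), so λ ≡ 4·3 ≡ 5.
  x = λ² - 5 - 5 = 25 - 10 ≡ 1; y = λ·(5 - 1) - 6 ≡ 0. → (1, 0)
3G: (1, 0) + (5, 6). λ = (6 - 0)/(5 - 1) ≡ 6/4 mod 7. 4⁻¹ ≡ 2 (mod 7) since 4·2 = 8 ≡ 1, so λ ≡ 5.
  x = λ² - 1 - 5 = 25 - 6 ≡ 5; y = λ·(1 - 5) - 0 ≡ 1. → (5, 1)
4G: (5, 1) + (5, 6): same x and y₁ ≡ -y₂, so the sum is ∞.
5G: ∞ + (5, 6) = (5, 6) (identity).
6G: tangent at (5, 6): λ = (3·5² + 6)/(2·6) ≡ 4/5. 5⁻¹ ≡ 3 (mod 7), so λ ≡ 4·3 ≡ 5.
  x = λ² - 5 - 5 = 25 - 10 ≡ 1; y = λ·(5 - 1) - 6 ≡ 0. → (1, 0)
7G: (1, 0) + (5, 6). λ = (6 - 0)/(5 - 1) ≡ 6/4 mod 7. 4⁻¹ ≡ 2 (mod 7) since 4·2 = 8 ≡ 1, so λ ≡ 5.
  x = λ² - 1 - 5 = 25 - 6 ≡ 5; y = λ·(1 - 5) - 0 ≡ 1. → (5, 1)
8G: (5, 1) + (5, 6): same x and y₁ ≡ -y₂, so the sum is ∞.
9G: ∞ + (5, 6) = (5, 6) (identity).

(5, 6)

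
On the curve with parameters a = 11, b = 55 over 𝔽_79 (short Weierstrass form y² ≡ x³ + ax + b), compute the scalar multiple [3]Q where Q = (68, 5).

(73, 22)

Repeated addition: build up to 3Q.
2Q: tangent at (68, 5): λ = (3·68² + 11)/(2·5) ≡ 58/10. 10⁻¹ ≡ 8 (mod 79) since 10·8 = 80 ≡ 1, so λ ≡ 58·8 ≡ 69.
  x = λ² - 68 - 68 = 4761 - 136 ≡ 43; y = λ·(68 - 43) - 5 ≡ 61. → (43, 61)
3Q: (43, 61) + (68, 5). λ = (5 - 61)/(68 - 43) ≡ 23/25 mod 79. 25⁻¹ ≡ 19 (mod 79), so λ ≡ 42.
  x = λ² - 43 - 68 = 1764 - 111 ≡ 73; y = λ·(43 - 73) - 61 ≡ 22. → (73, 22)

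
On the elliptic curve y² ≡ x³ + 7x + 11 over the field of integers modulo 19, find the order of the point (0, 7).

2P: tangent at (0, 7): λ = (3·0² + 7)/(2·7) ≡ 7/14. 14⁻¹ ≡ 15 (mod 19) since 14·15 = 210 ≡ 1, so λ ≡ 7·15 ≡ 10.
  x = λ² - 0 - 0 = 100 - 0 ≡ 5; y = λ·(0 - 5) - 7 ≡ 0. → (5, 0)
3P: (5, 0) + (0, 7). λ = (7 - 0)/(0 - 5) ≡ 7/14 mod 19. 14⁻¹ ≡ 15 (mod 19), so λ ≡ 10.
  x = λ² - 5 - 0 = 100 - 5 ≡ 0; y = λ·(5 - 0) - 0 ≡ 12. → (0, 12)
4P: (0, 12) + (0, 7): same x and y₁ ≡ -y₂, so the sum is the point at infinity.
4P = the point at infinity, so the order is 4.

4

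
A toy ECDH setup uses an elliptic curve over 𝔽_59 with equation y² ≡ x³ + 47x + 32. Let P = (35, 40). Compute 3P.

Repeated addition: build up to 3P.
2P: tangent at (35, 40): λ = (3·35² + 47)/(2·40) ≡ 5/21. 21⁻¹ ≡ 45 (mod 59), so λ ≡ 5·45 ≡ 48.
  x = λ² - 35 - 35 = 2304 - 70 ≡ 51; y = λ·(35 - 51) - 40 ≡ 18. → (51, 18)
3P: (51, 18) + (35, 40). λ = (40 - 18)/(35 - 51) ≡ 22/43 mod 59. 43⁻¹ ≡ 11 (mod 59), so λ ≡ 6.
  x = λ² - 51 - 35 = 36 - 86 ≡ 9; y = λ·(51 - 9) - 18 ≡ 57. → (9, 57)

(9, 57)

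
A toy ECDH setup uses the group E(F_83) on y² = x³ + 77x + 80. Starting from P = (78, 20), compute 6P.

Double-and-add on 6 = (110)₂. Start with P = (78, 20) for the leading 1-bit.
double: tangent at (78, 20): λ = (3·78² + 77)/(2·20) ≡ 69/40. 40⁻¹ ≡ 27 (mod 83), so λ ≡ 69·27 ≡ 37.
  x = λ² - 78 - 78 = 1369 - 156 ≡ 51; y = λ·(78 - 51) - 20 ≡ 66. → (51, 66)
add P: (51, 66) + (78, 20). λ = (20 - 66)/(78 - 51) ≡ 37/27 mod 83. 27⁻¹ ≡ 40 (mod 83), so λ ≡ 69.
  x = λ² - 51 - 78 = 4761 - 129 ≡ 67; y = λ·(51 - 67) - 66 ≡ 75. → (67, 75)
double: tangent at (67, 75): λ = (3·67² + 77)/(2·75) ≡ 15/67. 67⁻¹ ≡ 57 (mod 83) since 67·57 = 3819 ≡ 1, so λ ≡ 15·57 ≡ 25.
  x = λ² - 67 - 67 = 625 - 134 ≡ 76; y = λ·(67 - 76) - 75 ≡ 32. → (76, 32)

(76, 32)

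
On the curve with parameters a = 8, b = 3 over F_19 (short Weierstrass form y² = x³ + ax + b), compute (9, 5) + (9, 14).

O

The two points share x = 9 and their y-coordinates satisfy 5 + 14 ≡ 0 (mod 19), so they are inverses. Their sum is O.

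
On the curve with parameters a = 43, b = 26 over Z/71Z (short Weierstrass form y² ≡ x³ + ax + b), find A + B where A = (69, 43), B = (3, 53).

(69, 43) + (3, 53). λ = (53 - 43)/(3 - 69) ≡ 10/5 mod 71. 5⁻¹ ≡ 57 (mod 71) since 5·57 = 285 ≡ 1, so λ ≡ 2.
  x = λ² - 69 - 3 = 4 - 72 ≡ 3; y = λ·(69 - 3) - 43 ≡ 18. → (3, 18)

(3, 18)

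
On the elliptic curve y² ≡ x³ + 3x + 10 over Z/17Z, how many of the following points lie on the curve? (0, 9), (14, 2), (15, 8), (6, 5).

1

(0, 9): 9² ≡ 13, rhs ≡ 10 → off.
(14, 2): 2² ≡ 4, rhs ≡ 8 → off.
(15, 8): 8² ≡ 13, rhs ≡ 13 → on.
(6, 5): 5² ≡ 8, rhs ≡ 6 → off.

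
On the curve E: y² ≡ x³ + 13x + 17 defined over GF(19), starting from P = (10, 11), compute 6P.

(10, 11)

Double-and-add on 6 = (110)₂. Start with P = (10, 11) for the leading 1-bit.
double: tangent at (10, 11): λ = (3·10² + 13)/(2·11) ≡ 9/3. 3⁻¹ ≡ 13 (mod 19), so λ ≡ 9·13 ≡ 3.
  x = λ² - 10 - 10 = 9 - 20 ≡ 8; y = λ·(10 - 8) - 11 ≡ 14. → (8, 14)
add P: (8, 14) + (10, 11). λ = (11 - 14)/(10 - 8) ≡ 16/2 mod 19. 2⁻¹ ≡ 10 (mod 19), so λ ≡ 8.
  x = λ² - 8 - 10 = 64 - 18 ≡ 8; y = λ·(8 - 8) - 14 ≡ 5. → (8, 5)
double: tangent at (8, 5): λ = (3·8² + 13)/(2·5) ≡ 15/10. 10⁻¹ ≡ 2 (mod 19) since 10·2 = 20 ≡ 1, so λ ≡ 15·2 ≡ 11.
  x = λ² - 8 - 8 = 121 - 16 ≡ 10; y = λ·(8 - 10) - 5 ≡ 11. → (10, 11)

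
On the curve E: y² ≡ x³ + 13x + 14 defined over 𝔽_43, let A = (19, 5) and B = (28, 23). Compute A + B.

(0, 33)

(19, 5) + (28, 23). λ = (23 - 5)/(28 - 19) ≡ 18/9 mod 43. 9⁻¹ ≡ 24 (mod 43), so λ ≡ 2.
  x = λ² - 19 - 28 = 4 - 47 ≡ 0; y = λ·(19 - 0) - 5 ≡ 33. → (0, 33)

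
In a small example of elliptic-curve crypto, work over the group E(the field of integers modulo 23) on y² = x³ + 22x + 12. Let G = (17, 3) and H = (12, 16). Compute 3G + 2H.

(0, 9)

First 3G:
Repeated addition: build up to 3G.
2G: tangent at (17, 3): λ = (3·17² + 22)/(2·3) ≡ 15/6. 6⁻¹ ≡ 4 (mod 23), so λ ≡ 15·4 ≡ 14.
  x = λ² - 17 - 17 = 196 - 34 ≡ 1; y = λ·(17 - 1) - 3 ≡ 14. → (1, 14)
3G: (1, 14) + (17, 3). λ = (3 - 14)/(17 - 1) ≡ 12/16 mod 23. 16⁻¹ ≡ 13 (mod 23), so λ ≡ 18.
  x = λ² - 1 - 17 = 324 - 18 ≡ 7; y = λ·(1 - 7) - 14 ≡ 16. → (7, 16)
3G = (7, 16).
Next 2H:
Repeated addition: build up to 2H.
2H: tangent at (12, 16): λ = (3·12² + 22)/(2·16) ≡ 17/9. 9⁻¹ ≡ 18 (mod 23), so λ ≡ 17·18 ≡ 7.
  x = λ² - 12 - 12 = 49 - 24 ≡ 2; y = λ·(12 - 2) - 16 ≡ 8. → (2, 8)
2H = (2, 8).
Finally 3G + 2H:
(7, 16) + (2, 8). λ = (8 - 16)/(2 - 7) ≡ 15/18 mod 23. 18⁻¹ ≡ 9 (mod 23) since 18·9 = 162 ≡ 1, so λ ≡ 20.
  x = λ² - 7 - 2 = 400 - 9 ≡ 0; y = λ·(7 - 0) - 16 ≡ 9. → (0, 9)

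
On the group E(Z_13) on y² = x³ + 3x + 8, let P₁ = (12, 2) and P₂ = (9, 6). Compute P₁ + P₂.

(12, 2) + (9, 6). λ = (6 - 2)/(9 - 12) ≡ 4/10 mod 13. 10⁻¹ ≡ 4 (mod 13), so λ ≡ 3.
  x = λ² - 12 - 9 = 9 - 21 ≡ 1; y = λ·(12 - 1) - 2 ≡ 5. → (1, 5)

(1, 5)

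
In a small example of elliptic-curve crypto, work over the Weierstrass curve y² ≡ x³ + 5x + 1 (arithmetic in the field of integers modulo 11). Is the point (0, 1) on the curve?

y² = 1² ≡ 1; x³ + 5x + 1 = 1 ≡ 1 (mod 11). 1 = 1.

yes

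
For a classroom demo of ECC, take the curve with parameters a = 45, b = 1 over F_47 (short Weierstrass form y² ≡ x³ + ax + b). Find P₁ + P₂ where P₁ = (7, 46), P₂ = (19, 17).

(35, 6)

(7, 46) + (19, 17). λ = (17 - 46)/(19 - 7) ≡ 18/12 mod 47. 12⁻¹ ≡ 4 (mod 47) since 12·4 = 48 ≡ 1, so λ ≡ 25.
  x = λ² - 7 - 19 = 625 - 26 ≡ 35; y = λ·(7 - 35) - 46 ≡ 6. → (35, 6)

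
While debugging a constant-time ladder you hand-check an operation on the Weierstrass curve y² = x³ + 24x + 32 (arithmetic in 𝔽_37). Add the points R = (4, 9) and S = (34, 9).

(4, 9) + (34, 9). λ = (9 - 9)/(34 - 4) ≡ 0/30 mod 37. 30⁻¹ ≡ 21 (mod 37) since 30·21 = 630 ≡ 1, so λ ≡ 0.
  x = λ² - 4 - 34 = 0 - 38 ≡ 36; y = λ·(4 - 36) - 9 ≡ 28. → (36, 28)

(36, 28)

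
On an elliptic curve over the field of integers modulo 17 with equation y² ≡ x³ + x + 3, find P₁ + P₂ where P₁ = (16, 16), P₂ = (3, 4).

(16, 16) + (3, 4). λ = (4 - 16)/(3 - 16) ≡ 5/4 mod 17. 4⁻¹ ≡ 13 (mod 17), so λ ≡ 14.
  x = λ² - 16 - 3 = 196 - 19 ≡ 7; y = λ·(16 - 7) - 16 ≡ 8. → (7, 8)

(7, 8)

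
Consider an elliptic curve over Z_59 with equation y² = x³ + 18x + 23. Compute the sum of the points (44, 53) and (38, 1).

(44, 53) + (38, 1). λ = (1 - 53)/(38 - 44) ≡ 7/53 mod 59. 53⁻¹ ≡ 49 (mod 59), so λ ≡ 48.
  x = λ² - 44 - 38 = 2304 - 82 ≡ 39; y = λ·(44 - 39) - 53 ≡ 10. → (39, 10)

(39, 10)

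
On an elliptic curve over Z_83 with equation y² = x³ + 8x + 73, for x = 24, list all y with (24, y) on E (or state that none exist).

none

x³ + 8x + 73 = 14089 ≡ 62 (mod 83).
62 is a non-residue mod 83; no y exists.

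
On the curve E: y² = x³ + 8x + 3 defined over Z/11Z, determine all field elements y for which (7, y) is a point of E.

none

x³ + 8x + 3 = 402 ≡ 6 (mod 11).
6 is a non-residue mod 11; no y exists.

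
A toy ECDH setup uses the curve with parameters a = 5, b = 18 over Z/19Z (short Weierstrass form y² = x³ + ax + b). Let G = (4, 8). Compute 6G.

(17, 0)

Repeated addition: build up to 6G.
2G: tangent at (4, 8): λ = (3·4² + 5)/(2·8) ≡ 15/16. 16⁻¹ ≡ 6 (mod 19), so λ ≡ 15·6 ≡ 14.
  x = λ² - 4 - 4 = 196 - 8 ≡ 17; y = λ·(4 - 17) - 8 ≡ 0. → (17, 0)
3G: (17, 0) + (4, 8). λ = (8 - 0)/(4 - 17) ≡ 8/6 mod 19. 6⁻¹ ≡ 16 (mod 19) since 6·16 = 96 ≡ 1, so λ ≡ 14.
  x = λ² - 17 - 4 = 196 - 21 ≡ 4; y = λ·(17 - 4) - 0 ≡ 11. → (4, 11)
4G: (4, 11) + (4, 8): same x and y₁ ≡ -y₂, so the sum is O.
5G: O + (4, 8) = (4, 8) (identity).
6G: tangent at (4, 8): λ = (3·4² + 5)/(2·8) ≡ 15/16. 16⁻¹ ≡ 6 (mod 19), so λ ≡ 15·6 ≡ 14.
  x = λ² - 4 - 4 = 196 - 8 ≡ 17; y = λ·(4 - 17) - 8 ≡ 0. → (17, 0)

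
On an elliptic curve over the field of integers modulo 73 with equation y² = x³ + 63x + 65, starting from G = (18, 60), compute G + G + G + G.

(62, 31)

Repeated addition: build up to 4G.
2G: tangent at (18, 60): λ = (3·18² + 63)/(2·60) ≡ 13/47. 47⁻¹ ≡ 14 (mod 73) since 47·14 = 658 ≡ 1, so λ ≡ 13·14 ≡ 36.
  x = λ² - 18 - 18 = 1296 - 36 ≡ 19; y = λ·(18 - 19) - 60 ≡ 50. → (19, 50)
3G: (19, 50) + (18, 60). λ = (60 - 50)/(18 - 19) ≡ 10/72 mod 73. 72⁻¹ ≡ 72 (mod 73), so λ ≡ 63.
  x = λ² - 19 - 18 = 3969 - 37 ≡ 63; y = λ·(19 - 63) - 50 ≡ 25. → (63, 25)
4G: (63, 25) + (18, 60). λ = (60 - 25)/(18 - 63) ≡ 35/28 mod 73. 28⁻¹ ≡ 60 (mod 73) since 28·60 = 1680 ≡ 1, so λ ≡ 56.
  x = λ² - 63 - 18 = 3136 - 81 ≡ 62; y = λ·(63 - 62) - 25 ≡ 31. → (62, 31)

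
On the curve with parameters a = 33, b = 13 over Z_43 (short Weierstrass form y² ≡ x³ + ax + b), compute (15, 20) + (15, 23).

O

The two points share x = 15 and their y-coordinates satisfy 20 + 23 ≡ 0 (mod 43), so they are inverses. Their sum is O.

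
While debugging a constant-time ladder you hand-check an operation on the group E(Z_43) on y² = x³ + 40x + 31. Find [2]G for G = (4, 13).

tangent at (4, 13): λ = (3·4² + 40)/(2·13) ≡ 2/26. 26⁻¹ ≡ 5 (mod 43) since 26·5 = 130 ≡ 1, so λ ≡ 2·5 ≡ 10.
  x = λ² - 4 - 4 = 100 - 8 ≡ 6; y = λ·(4 - 6) - 13 ≡ 10. → (6, 10)

(6, 10)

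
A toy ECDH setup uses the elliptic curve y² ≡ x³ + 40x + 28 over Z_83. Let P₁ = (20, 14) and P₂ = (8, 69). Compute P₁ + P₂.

(42, 73)

(20, 14) + (8, 69). λ = (69 - 14)/(8 - 20) ≡ 55/71 mod 83. 71⁻¹ ≡ 76 (mod 83), so λ ≡ 30.
  x = λ² - 20 - 8 = 900 - 28 ≡ 42; y = λ·(20 - 42) - 14 ≡ 73. → (42, 73)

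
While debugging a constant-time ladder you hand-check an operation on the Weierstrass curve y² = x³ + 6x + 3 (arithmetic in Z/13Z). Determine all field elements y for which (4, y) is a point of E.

x³ + 6x + 3 = 91 ≡ 0 (mod 13).
Only y = 0 satisfies y² ≡ 0.

0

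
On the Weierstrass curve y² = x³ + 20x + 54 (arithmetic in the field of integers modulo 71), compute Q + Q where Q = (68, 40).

tangent at (68, 40): λ = (3·68² + 20)/(2·40) ≡ 47/9. 9⁻¹ ≡ 8 (mod 71) since 9·8 = 72 ≡ 1, so λ ≡ 47·8 ≡ 21.
  x = λ² - 68 - 68 = 441 - 136 ≡ 21; y = λ·(68 - 21) - 40 ≡ 24. → (21, 24)

(21, 24)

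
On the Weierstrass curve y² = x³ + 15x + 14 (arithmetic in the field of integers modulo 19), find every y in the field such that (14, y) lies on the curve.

x³ + 15x + 14 = 2968 ≡ 4 (mod 19).
Square roots of 4 mod 19: 2 and 17 (since 2² = 4 ≡ 4).

2, 17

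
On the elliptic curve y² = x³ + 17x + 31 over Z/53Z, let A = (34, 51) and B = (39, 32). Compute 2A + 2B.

First 2A:
Repeated addition: build up to 2A.
2A: tangent at (34, 51): λ = (3·34² + 17)/(2·51) ≡ 40/49. 49⁻¹ ≡ 13 (mod 53), so λ ≡ 40·13 ≡ 43.
  x = λ² - 34 - 34 = 1849 - 68 ≡ 32; y = λ·(34 - 32) - 51 ≡ 35. → (32, 35)
2A = (32, 35).
Next 2B:
Repeated addition: build up to 2B.
2B: tangent at (39, 32): λ = (3·39² + 17)/(2·32) ≡ 22/11. 11⁻¹ ≡ 29 (mod 53), so λ ≡ 22·29 ≡ 2.
  x = λ² - 39 - 39 = 4 - 78 ≡ 32; y = λ·(39 - 32) - 32 ≡ 35. → (32, 35)
2B = (32, 35).
Finally 2A + 2B:
tangent at (32, 35): λ = (3·32² + 17)/(2·35) ≡ 15/17. 17⁻¹ ≡ 25 (mod 53), so λ ≡ 15·25 ≡ 4.
  x = λ² - 32 - 32 = 16 - 64 ≡ 5; y = λ·(32 - 5) - 35 ≡ 20. → (5, 20)

(5, 20)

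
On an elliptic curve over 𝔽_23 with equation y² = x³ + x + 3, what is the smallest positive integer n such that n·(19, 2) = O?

9

2P: tangent at (19, 2): λ = (3·19² + 1)/(2·2) ≡ 3/4. 4⁻¹ ≡ 6 (mod 23), so λ ≡ 3·6 ≡ 18.
  x = λ² - 19 - 19 = 324 - 38 ≡ 10; y = λ·(19 - 10) - 2 ≡ 22. → (10, 22)
3P: (10, 22) + (19, 2). λ = (2 - 22)/(19 - 10) ≡ 3/9 mod 23. 9⁻¹ ≡ 18 (mod 23), so λ ≡ 8.
  x = λ² - 10 - 19 = 64 - 29 ≡ 12; y = λ·(10 - 12) - 22 ≡ 8. → (12, 8)
4P: (12, 8) + (19, 2). λ = (2 - 8)/(19 - 12) ≡ 17/7 mod 23. 7⁻¹ ≡ 10 (mod 23), so λ ≡ 9.
  x = λ² - 12 - 19 = 81 - 31 ≡ 4; y = λ·(12 - 4) - 8 ≡ 18. → (4, 18)
5P: (4, 18) + (19, 2). λ = (2 - 18)/(19 - 4) ≡ 7/15 mod 23. 15⁻¹ ≡ 20 (mod 23), so λ ≡ 2.
  x = λ² - 4 - 19 = 4 - 23 ≡ 4; y = λ·(4 - 4) - 18 ≡ 5. → (4, 5)
6P: (4, 5) + (19, 2). λ = (2 - 5)/(19 - 4) ≡ 20/15 mod 23. 15⁻¹ ≡ 20 (mod 23), so λ ≡ 9.
  x = λ² - 4 - 19 = 81 - 23 ≡ 12; y = λ·(4 - 12) - 5 ≡ 15. → (12, 15)
7P: (12, 15) + (19, 2). λ = (2 - 15)/(19 - 12) ≡ 10/7 mod 23. 7⁻¹ ≡ 10 (mod 23), so λ ≡ 8.
  x = λ² - 12 - 19 = 64 - 31 ≡ 10; y = λ·(12 - 10) - 15 ≡ 1. → (10, 1)
8P: (10, 1) + (19, 2). λ = (2 - 1)/(19 - 10) ≡ 1/9 mod 23. 9⁻¹ ≡ 18 (mod 23) since 9·18 = 162 ≡ 1, so λ ≡ 18.
  x = λ² - 10 - 19 = 324 - 29 ≡ 19; y = λ·(10 - 19) - 1 ≡ 21. → (19, 21)
9P: (19, 21) + (19, 2): same x and y₁ ≡ -y₂, so the sum is O.
9P = O, so the order is 9.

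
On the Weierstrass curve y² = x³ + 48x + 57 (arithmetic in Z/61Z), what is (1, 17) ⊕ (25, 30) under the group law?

(39, 59)

(1, 17) + (25, 30). λ = (30 - 17)/(25 - 1) ≡ 13/24 mod 61. 24⁻¹ ≡ 28 (mod 61), so λ ≡ 59.
  x = λ² - 1 - 25 = 3481 - 26 ≡ 39; y = λ·(1 - 39) - 17 ≡ 59. → (39, 59)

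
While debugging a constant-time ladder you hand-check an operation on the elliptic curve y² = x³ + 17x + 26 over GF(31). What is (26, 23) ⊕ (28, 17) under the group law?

(17, 12)

(26, 23) + (28, 17). λ = (17 - 23)/(28 - 26) ≡ 25/2 mod 31. 2⁻¹ ≡ 16 (mod 31) since 2·16 = 32 ≡ 1, so λ ≡ 28.
  x = λ² - 26 - 28 = 784 - 54 ≡ 17; y = λ·(26 - 17) - 23 ≡ 12. → (17, 12)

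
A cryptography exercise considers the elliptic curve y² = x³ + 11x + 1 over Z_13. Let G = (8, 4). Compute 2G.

(11, 6)

tangent at (8, 4): λ = (3·8² + 11)/(2·4) ≡ 8/8. 8⁻¹ ≡ 5 (mod 13) since 8·5 = 40 ≡ 1, so λ ≡ 8·5 ≡ 1.
  x = λ² - 8 - 8 = 1 - 16 ≡ 11; y = λ·(8 - 11) - 4 ≡ 6. → (11, 6)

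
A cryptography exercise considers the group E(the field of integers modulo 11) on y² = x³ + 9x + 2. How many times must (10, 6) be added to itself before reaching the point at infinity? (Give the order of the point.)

5

2P: tangent at (10, 6): λ = (3·10² + 9)/(2·6) ≡ 1/1. 1⁻¹ ≡ 1 (mod 11), so λ ≡ 1·1 ≡ 1.
  x = λ² - 10 - 10 = 1 - 20 ≡ 3; y = λ·(10 - 3) - 6 ≡ 1. → (3, 1)
3P: (3, 1) + (10, 6). λ = (6 - 1)/(10 - 3) ≡ 5/7 mod 11. 7⁻¹ ≡ 8 (mod 11), so λ ≡ 7.
  x = λ² - 3 - 10 = 49 - 13 ≡ 3; y = λ·(3 - 3) - 1 ≡ 10. → (3, 10)
4P: (3, 10) + (10, 6). λ = (6 - 10)/(10 - 3) ≡ 7/7 mod 11. 7⁻¹ ≡ 8 (mod 11), so λ ≡ 1.
  x = λ² - 3 - 10 = 1 - 13 ≡ 10; y = λ·(3 - 10) - 10 ≡ 5. → (10, 5)
5P: (10, 5) + (10, 6): same x and y₁ ≡ -y₂, so the sum is the point at infinity.
5P = the point at infinity, so the order is 5.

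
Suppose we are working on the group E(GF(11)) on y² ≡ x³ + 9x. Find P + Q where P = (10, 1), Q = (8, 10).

(5, 4)

(10, 1) + (8, 10). λ = (10 - 1)/(8 - 10) ≡ 9/9 mod 11. 9⁻¹ ≡ 5 (mod 11), so λ ≡ 1.
  x = λ² - 10 - 8 = 1 - 18 ≡ 5; y = λ·(10 - 5) - 1 ≡ 4. → (5, 4)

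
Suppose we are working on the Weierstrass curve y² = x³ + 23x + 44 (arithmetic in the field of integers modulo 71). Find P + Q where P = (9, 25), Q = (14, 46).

(9, 25) + (14, 46). λ = (46 - 25)/(14 - 9) ≡ 21/5 mod 71. 5⁻¹ ≡ 57 (mod 71), so λ ≡ 61.
  x = λ² - 9 - 14 = 3721 - 23 ≡ 6; y = λ·(9 - 6) - 25 ≡ 16. → (6, 16)

(6, 16)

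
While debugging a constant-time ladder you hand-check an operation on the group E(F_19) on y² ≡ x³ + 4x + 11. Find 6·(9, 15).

(18, 14)

Write P = (9, 15).
Double-and-add on 6 = (110)₂. Start with P = (9, 15) for the leading 1-bit.
double: tangent at (9, 15): λ = (3·9² + 4)/(2·15) ≡ 0/11. 11⁻¹ ≡ 7 (mod 19), so λ ≡ 0·7 ≡ 0.
  x = λ² - 9 - 9 = 0 - 18 ≡ 1; y = λ·(9 - 1) - 15 ≡ 4. → (1, 4)
add P: (1, 4) + (9, 15). λ = (15 - 4)/(9 - 1) ≡ 11/8 mod 19. 8⁻¹ ≡ 12 (mod 19), so λ ≡ 18.
  x = λ² - 1 - 9 = 324 - 10 ≡ 10; y = λ·(1 - 10) - 4 ≡ 5. → (10, 5)
double: tangent at (10, 5): λ = (3·10² + 4)/(2·5) ≡ 0/10. 10⁻¹ ≡ 2 (mod 19) since 10·2 = 20 ≡ 1, so λ ≡ 0·2 ≡ 0.
  x = λ² - 10 - 10 = 0 - 20 ≡ 18; y = λ·(10 - 18) - 5 ≡ 14. → (18, 14)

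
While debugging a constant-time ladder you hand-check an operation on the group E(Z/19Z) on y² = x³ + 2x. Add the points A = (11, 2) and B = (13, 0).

(15, 2)

(11, 2) + (13, 0). λ = (0 - 2)/(13 - 11) ≡ 17/2 mod 19. 2⁻¹ ≡ 10 (mod 19), so λ ≡ 18.
  x = λ² - 11 - 13 = 324 - 24 ≡ 15; y = λ·(11 - 15) - 2 ≡ 2. → (15, 2)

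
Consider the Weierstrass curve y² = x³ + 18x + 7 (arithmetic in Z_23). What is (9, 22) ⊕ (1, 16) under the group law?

(15, 8)

(9, 22) + (1, 16). λ = (16 - 22)/(1 - 9) ≡ 17/15 mod 23. 15⁻¹ ≡ 20 (mod 23), so λ ≡ 18.
  x = λ² - 9 - 1 = 324 - 10 ≡ 15; y = λ·(9 - 15) - 22 ≡ 8. → (15, 8)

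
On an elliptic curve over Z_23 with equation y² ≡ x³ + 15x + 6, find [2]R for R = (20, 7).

(15, 8)

tangent at (20, 7): λ = (3·20² + 15)/(2·7) ≡ 19/14. 14⁻¹ ≡ 5 (mod 23), so λ ≡ 19·5 ≡ 3.
  x = λ² - 20 - 20 = 9 - 40 ≡ 15; y = λ·(20 - 15) - 7 ≡ 8. → (15, 8)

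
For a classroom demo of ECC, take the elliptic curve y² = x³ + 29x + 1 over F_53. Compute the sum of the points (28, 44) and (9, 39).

(40, 17)

(28, 44) + (9, 39). λ = (39 - 44)/(9 - 28) ≡ 48/34 mod 53. 34⁻¹ ≡ 39 (mod 53) since 34·39 = 1326 ≡ 1, so λ ≡ 17.
  x = λ² - 28 - 9 = 289 - 37 ≡ 40; y = λ·(28 - 40) - 44 ≡ 17. → (40, 17)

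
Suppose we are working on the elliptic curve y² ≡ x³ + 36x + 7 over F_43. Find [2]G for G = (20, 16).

(4, 0)

tangent at (20, 16): λ = (3·20² + 36)/(2·16) ≡ 32/32. 32⁻¹ ≡ 39 (mod 43), so λ ≡ 32·39 ≡ 1.
  x = λ² - 20 - 20 = 1 - 40 ≡ 4; y = λ·(20 - 4) - 16 ≡ 0. → (4, 0)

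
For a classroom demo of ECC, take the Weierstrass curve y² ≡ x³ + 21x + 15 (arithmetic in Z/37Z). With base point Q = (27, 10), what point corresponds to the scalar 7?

(2, 18)

Repeated addition: build up to 7Q.
2Q: tangent at (27, 10): λ = (3·27² + 21)/(2·10) ≡ 25/20. 20⁻¹ ≡ 13 (mod 37), so λ ≡ 25·13 ≡ 29.
  x = λ² - 27 - 27 = 841 - 54 ≡ 10; y = λ·(27 - 10) - 10 ≡ 2. → (10, 2)
3Q: (10, 2) + (27, 10). λ = (10 - 2)/(27 - 10) ≡ 8/17 mod 37. 17⁻¹ ≡ 24 (mod 37) since 17·24 = 408 ≡ 1, so λ ≡ 7.
  x = λ² - 10 - 27 = 49 - 37 ≡ 12; y = λ·(10 - 12) - 2 ≡ 21. → (12, 21)
4Q: (12, 21) + (27, 10). λ = (10 - 21)/(27 - 12) ≡ 26/15 mod 37. 15⁻¹ ≡ 5 (mod 37), so λ ≡ 19.
  x = λ² - 12 - 27 = 361 - 39 ≡ 26; y = λ·(12 - 26) - 21 ≡ 9. → (26, 9)
5Q: (26, 9) + (27, 10). λ = (10 - 9)/(27 - 26) ≡ 1/1 mod 37. 1⁻¹ ≡ 1 (mod 37), so λ ≡ 1.
  x = λ² - 26 - 27 = 1 - 53 ≡ 22; y = λ·(26 - 22) - 9 ≡ 32. → (22, 32)
6Q: (22, 32) + (27, 10). λ = (10 - 32)/(27 - 22) ≡ 15/5 mod 37. 5⁻¹ ≡ 15 (mod 37) since 5·15 = 75 ≡ 1, so λ ≡ 3.
  x = λ² - 22 - 27 = 9 - 49 ≡ 34; y = λ·(22 - 34) - 32 ≡ 6. → (34, 6)
7Q: (34, 6) + (27, 10). λ = (10 - 6)/(27 - 34) ≡ 4/30 mod 37. 30⁻¹ ≡ 21 (mod 37), so λ ≡ 10.
  x = λ² - 34 - 27 = 100 - 61 ≡ 2; y = λ·(34 - 2) - 6 ≡ 18. → (2, 18)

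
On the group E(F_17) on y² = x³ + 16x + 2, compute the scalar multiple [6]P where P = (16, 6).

(1, 6)

Repeated addition: build up to 6P.
2P: tangent at (16, 6): λ = (3·16² + 16)/(2·6) ≡ 2/12. 12⁻¹ ≡ 10 (mod 17), so λ ≡ 2·10 ≡ 3.
  x = λ² - 16 - 16 = 9 - 32 ≡ 11; y = λ·(16 - 11) - 6 ≡ 9. → (11, 9)
3P: (11, 9) + (16, 6). λ = (6 - 9)/(16 - 11) ≡ 14/5 mod 17. 5⁻¹ ≡ 7 (mod 17), so λ ≡ 13.
  x = λ² - 11 - 16 = 169 - 27 ≡ 6; y = λ·(11 - 6) - 9 ≡ 5. → (6, 5)
4P: (6, 5) + (16, 6). λ = (6 - 5)/(16 - 6) ≡ 1/10 mod 17. 10⁻¹ ≡ 12 (mod 17), so λ ≡ 12.
  x = λ² - 6 - 16 = 144 - 22 ≡ 3; y = λ·(6 - 3) - 5 ≡ 14. → (3, 14)
5P: (3, 14) + (16, 6). λ = (6 - 14)/(16 - 3) ≡ 9/13 mod 17. 13⁻¹ ≡ 4 (mod 17), so λ ≡ 2.
  x = λ² - 3 - 16 = 4 - 19 ≡ 2; y = λ·(3 - 2) - 14 ≡ 5. → (2, 5)
6P: (2, 5) + (16, 6). λ = (6 - 5)/(16 - 2) ≡ 1/14 mod 17. 14⁻¹ ≡ 11 (mod 17) since 14·11 = 154 ≡ 1, so λ ≡ 11.
  x = λ² - 2 - 16 = 121 - 18 ≡ 1; y = λ·(2 - 1) - 5 ≡ 6. → (1, 6)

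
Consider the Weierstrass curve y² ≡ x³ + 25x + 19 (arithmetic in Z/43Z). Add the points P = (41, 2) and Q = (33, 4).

(4, 21)

(41, 2) + (33, 4). λ = (4 - 2)/(33 - 41) ≡ 2/35 mod 43. 35⁻¹ ≡ 16 (mod 43), so λ ≡ 32.
  x = λ² - 41 - 33 = 1024 - 74 ≡ 4; y = λ·(41 - 4) - 2 ≡ 21. → (4, 21)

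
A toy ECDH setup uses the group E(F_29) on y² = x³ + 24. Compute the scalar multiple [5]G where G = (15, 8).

(0, 13)

Double-and-add on 5 = (101)₂. Start with G = (15, 8) for the leading 1-bit.
double: tangent at (15, 8): λ = (3·15² + 0)/(2·8) ≡ 8/16. 16⁻¹ ≡ 20 (mod 29), so λ ≡ 8·20 ≡ 15.
  x = λ² - 15 - 15 = 225 - 30 ≡ 21; y = λ·(15 - 21) - 8 ≡ 18. → (21, 18)
double: tangent at (21, 18): λ = (3·21² + 0)/(2·18) ≡ 18/7. 7⁻¹ ≡ 25 (mod 29), so λ ≡ 18·25 ≡ 15.
  x = λ² - 21 - 21 = 225 - 42 ≡ 9; y = λ·(21 - 9) - 18 ≡ 17. → (9, 17)
add G: (9, 17) + (15, 8). λ = (8 - 17)/(15 - 9) ≡ 20/6 mod 29. 6⁻¹ ≡ 5 (mod 29), so λ ≡ 13.
  x = λ² - 9 - 15 = 169 - 24 ≡ 0; y = λ·(9 - 0) - 17 ≡ 13. → (0, 13)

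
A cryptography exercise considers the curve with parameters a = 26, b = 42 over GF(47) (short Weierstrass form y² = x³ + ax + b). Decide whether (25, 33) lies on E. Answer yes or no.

y² = 33² ≡ 8; x³ + 26x + 42 = 16317 ≡ 8 (mod 47). 8 = 8.

yes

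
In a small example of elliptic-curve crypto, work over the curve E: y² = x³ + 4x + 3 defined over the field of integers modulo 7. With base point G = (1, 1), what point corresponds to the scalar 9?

(3, 0)

Double-and-add on 9 = (1001)₂. Start with G = (1, 1) for the leading 1-bit.
double: tangent at (1, 1): λ = (3·1² + 4)/(2·1) ≡ 0/2. 2⁻¹ ≡ 4 (mod 7), so λ ≡ 0·4 ≡ 0.
  x = λ² - 1 - 1 = 0 - 2 ≡ 5; y = λ·(1 - 5) - 1 ≡ 6. → (5, 6)
double: tangent at (5, 6): λ = (3·5² + 4)/(2·6) ≡ 2/5. 5⁻¹ ≡ 3 (mod 7), so λ ≡ 2·3 ≡ 6.
  x = λ² - 5 - 5 = 36 - 10 ≡ 5; y = λ·(5 - 5) - 6 ≡ 1. → (5, 1)
double: tangent at (5, 1): λ = (3·5² + 4)/(2·1) ≡ 2/2. 2⁻¹ ≡ 4 (mod 7), so λ ≡ 2·4 ≡ 1.
  x = λ² - 5 - 5 = 1 - 10 ≡ 5; y = λ·(5 - 5) - 1 ≡ 6. → (5, 6)
add G: (5, 6) + (1, 1). λ = (1 - 6)/(1 - 5) ≡ 2/3 mod 7. 3⁻¹ ≡ 5 (mod 7), so λ ≡ 3.
  x = λ² - 5 - 1 = 9 - 6 ≡ 3; y = λ·(5 - 3) - 6 ≡ 0. → (3, 0)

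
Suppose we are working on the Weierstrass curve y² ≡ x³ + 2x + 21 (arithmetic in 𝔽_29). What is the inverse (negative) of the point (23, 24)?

(23, 5)

-(23, 24) = (23, -24 mod 29) = (23, 5).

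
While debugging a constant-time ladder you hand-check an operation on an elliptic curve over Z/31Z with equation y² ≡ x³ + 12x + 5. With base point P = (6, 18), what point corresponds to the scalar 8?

(6, 13)

Repeated addition: build up to 8P.
2P: tangent at (6, 18): λ = (3·6² + 12)/(2·18) ≡ 27/5. 5⁻¹ ≡ 25 (mod 31), so λ ≡ 27·25 ≡ 24.
  x = λ² - 6 - 6 = 576 - 12 ≡ 6; y = λ·(6 - 6) - 18 ≡ 13. → (6, 13)
3P: (6, 13) + (6, 18): same x and y₁ ≡ -y₂, so the sum is O.
4P: O + (6, 18) = (6, 18) (identity).
5P: tangent at (6, 18): λ = (3·6² + 12)/(2·18) ≡ 27/5. 5⁻¹ ≡ 25 (mod 31) since 5·25 = 125 ≡ 1, so λ ≡ 27·25 ≡ 24.
  x = λ² - 6 - 6 = 576 - 12 ≡ 6; y = λ·(6 - 6) - 18 ≡ 13. → (6, 13)
6P: (6, 13) + (6, 18): same x and y₁ ≡ -y₂, so the sum is O.
7P: O + (6, 18) = (6, 18) (identity).
8P: tangent at (6, 18): λ = (3·6² + 12)/(2·18) ≡ 27/5. 5⁻¹ ≡ 25 (mod 31), so λ ≡ 27·25 ≡ 24.
  x = λ² - 6 - 6 = 576 - 12 ≡ 6; y = λ·(6 - 6) - 18 ≡ 13. → (6, 13)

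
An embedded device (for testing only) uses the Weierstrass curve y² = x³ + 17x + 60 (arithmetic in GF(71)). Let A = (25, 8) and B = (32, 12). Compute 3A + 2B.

First 3A:
Repeated addition: build up to 3A.
2A: tangent at (25, 8): λ = (3·25² + 17)/(2·8) ≡ 46/16. 16⁻¹ ≡ 40 (mod 71) since 16·40 = 640 ≡ 1, so λ ≡ 46·40 ≡ 65.
  x = λ² - 25 - 25 = 4225 - 50 ≡ 57; y = λ·(25 - 57) - 8 ≡ 42. → (57, 42)
3A: (57, 42) + (25, 8). λ = (8 - 42)/(25 - 57) ≡ 37/39 mod 71. 39⁻¹ ≡ 51 (mod 71), so λ ≡ 41.
  x = λ² - 57 - 25 = 1681 - 82 ≡ 37; y = λ·(57 - 37) - 42 ≡ 68. → (37, 68)
3A = (37, 68).
Next 2B:
Repeated addition: build up to 2B.
2B: tangent at (32, 12): λ = (3·32² + 17)/(2·12) ≡ 36/24. 24⁻¹ ≡ 3 (mod 71), so λ ≡ 36·3 ≡ 37.
  x = λ² - 32 - 32 = 1369 - 64 ≡ 27; y = λ·(32 - 27) - 12 ≡ 31. → (27, 31)
2B = (27, 31).
Finally 3A + 2B:
(37, 68) + (27, 31). λ = (31 - 68)/(27 - 37) ≡ 34/61 mod 71. 61⁻¹ ≡ 7 (mod 71), so λ ≡ 25.
  x = λ² - 37 - 27 = 625 - 64 ≡ 64; y = λ·(37 - 64) - 68 ≡ 38. → (64, 38)

(64, 38)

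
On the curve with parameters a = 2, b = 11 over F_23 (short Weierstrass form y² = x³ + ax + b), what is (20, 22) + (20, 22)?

(15, 9)

tangent at (20, 22): λ = (3·20² + 2)/(2·22) ≡ 6/21. 21⁻¹ ≡ 11 (mod 23), so λ ≡ 6·11 ≡ 20.
  x = λ² - 20 - 20 = 400 - 40 ≡ 15; y = λ·(20 - 15) - 22 ≡ 9. → (15, 9)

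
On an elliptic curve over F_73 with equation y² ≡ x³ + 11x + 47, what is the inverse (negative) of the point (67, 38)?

-(67, 38) = (67, -38 mod 73) = (67, 35).

(67, 35)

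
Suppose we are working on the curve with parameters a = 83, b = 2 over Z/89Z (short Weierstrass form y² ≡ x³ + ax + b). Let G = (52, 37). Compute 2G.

(58, 37)

tangent at (52, 37): λ = (3·52² + 83)/(2·37) ≡ 7/74. 74⁻¹ ≡ 83 (mod 89) since 74·83 = 6142 ≡ 1, so λ ≡ 7·83 ≡ 47.
  x = λ² - 52 - 52 = 2209 - 104 ≡ 58; y = λ·(52 - 58) - 37 ≡ 37. → (58, 37)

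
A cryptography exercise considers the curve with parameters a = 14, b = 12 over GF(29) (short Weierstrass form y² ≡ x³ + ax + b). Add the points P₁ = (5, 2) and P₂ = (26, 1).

(5, 2) + (26, 1). λ = (1 - 2)/(26 - 5) ≡ 28/21 mod 29. 21⁻¹ ≡ 18 (mod 29), so λ ≡ 11.
  x = λ² - 5 - 26 = 121 - 31 ≡ 3; y = λ·(5 - 3) - 2 ≡ 20. → (3, 20)

(3, 20)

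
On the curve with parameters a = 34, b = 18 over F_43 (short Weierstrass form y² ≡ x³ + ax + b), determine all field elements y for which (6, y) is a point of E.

x³ + 34x + 18 = 438 ≡ 8 (mod 43).
8 is a non-residue mod 43; no y exists.

none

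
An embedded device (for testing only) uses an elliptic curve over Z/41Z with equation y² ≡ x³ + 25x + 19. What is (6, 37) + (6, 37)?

tangent at (6, 37): λ = (3·6² + 25)/(2·37) ≡ 10/33. 33⁻¹ ≡ 5 (mod 41) since 33·5 = 165 ≡ 1, so λ ≡ 10·5 ≡ 9.
  x = λ² - 6 - 6 = 81 - 12 ≡ 28; y = λ·(6 - 28) - 37 ≡ 11. → (28, 11)

(28, 11)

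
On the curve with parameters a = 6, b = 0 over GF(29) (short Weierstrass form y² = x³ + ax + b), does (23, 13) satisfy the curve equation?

y² = 13² ≡ 24; x³ + 6x + 0 = 12305 ≡ 9 (mod 29). 24 ≠ 9.

no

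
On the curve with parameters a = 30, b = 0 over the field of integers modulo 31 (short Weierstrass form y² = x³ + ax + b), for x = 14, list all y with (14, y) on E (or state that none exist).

x³ + 30x + 0 = 3164 ≡ 2 (mod 31).
Square roots of 2 mod 31: 8 and 23 (since 8² = 64 ≡ 2).

8, 23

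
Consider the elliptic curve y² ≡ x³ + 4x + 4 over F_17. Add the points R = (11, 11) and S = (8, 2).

(11, 11) + (8, 2). λ = (2 - 11)/(8 - 11) ≡ 8/14 mod 17. 14⁻¹ ≡ 11 (mod 17) since 14·11 = 154 ≡ 1, so λ ≡ 3.
  x = λ² - 11 - 8 = 9 - 19 ≡ 7; y = λ·(11 - 7) - 11 ≡ 1. → (7, 1)

(7, 1)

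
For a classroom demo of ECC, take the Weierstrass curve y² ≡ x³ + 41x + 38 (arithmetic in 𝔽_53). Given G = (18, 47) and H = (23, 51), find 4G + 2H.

(40, 45)

First 4G:
Repeated addition: build up to 4G.
2G: tangent at (18, 47): λ = (3·18² + 41)/(2·47) ≡ 6/41. 41⁻¹ ≡ 22 (mod 53), so λ ≡ 6·22 ≡ 26.
  x = λ² - 18 - 18 = 676 - 36 ≡ 4; y = λ·(18 - 4) - 47 ≡ 52. → (4, 52)
3G: (4, 52) + (18, 47). λ = (47 - 52)/(18 - 4) ≡ 48/14 mod 53. 14⁻¹ ≡ 19 (mod 53), so λ ≡ 11.
  x = λ² - 4 - 18 = 121 - 22 ≡ 46; y = λ·(4 - 46) - 52 ≡ 16. → (46, 16)
4G: (46, 16) + (18, 47). λ = (47 - 16)/(18 - 46) ≡ 31/25 mod 53. 25⁻¹ ≡ 17 (mod 53) since 25·17 = 425 ≡ 1, so λ ≡ 50.
  x = λ² - 46 - 18 = 2500 - 64 ≡ 51; y = λ·(46 - 51) - 16 ≡ 52. → (51, 52)
4G = (51, 52).
Next 2H:
Repeated addition: build up to 2H.
2H: tangent at (23, 51): λ = (3·23² + 41)/(2·51) ≡ 38/49. 49⁻¹ ≡ 13 (mod 53) since 49·13 = 637 ≡ 1, so λ ≡ 38·13 ≡ 17.
  x = λ² - 23 - 23 = 289 - 46 ≡ 31; y = λ·(23 - 31) - 51 ≡ 25. → (31, 25)
2H = (31, 25).
Finally 4G + 2H:
(51, 52) + (31, 25). λ = (25 - 52)/(31 - 51) ≡ 26/33 mod 53. 33⁻¹ ≡ 45 (mod 53) since 33·45 = 1485 ≡ 1, so λ ≡ 4.
  x = λ² - 51 - 31 = 16 - 82 ≡ 40; y = λ·(51 - 40) - 52 ≡ 45. → (40, 45)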